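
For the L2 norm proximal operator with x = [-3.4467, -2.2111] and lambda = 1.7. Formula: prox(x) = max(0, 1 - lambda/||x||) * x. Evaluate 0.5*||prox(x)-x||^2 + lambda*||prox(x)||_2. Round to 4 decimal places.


Step 1: Compute ||x||.
||x|| = 4.095
Step 2: Compute scaling factor.
scale = max(0, 1 - 1.7/4.095) = 0.5849
Step 3: prox(x) = [-2.0158, -1.2932]
||prox(x)|| = 2.395
Step 4: Proximal objective.
0.5*||prox-x||^2 = 1.445
lambda*||prox|| = 4.0715
Total = 5.5164


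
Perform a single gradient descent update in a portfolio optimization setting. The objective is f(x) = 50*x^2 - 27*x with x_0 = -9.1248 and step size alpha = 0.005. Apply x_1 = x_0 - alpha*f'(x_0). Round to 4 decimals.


We compute the gradient at x_0 and apply the update.
f'(x) = 100*x - 27
f'(-9.1248) = 100*-9.1248 - 27 = -939.48
x_1 = -9.1248 - 0.005*-939.48 = -4.4274


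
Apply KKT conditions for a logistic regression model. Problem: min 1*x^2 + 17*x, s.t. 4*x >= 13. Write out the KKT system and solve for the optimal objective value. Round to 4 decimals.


Step 1: Try lambda = 0 (constraint inactive).
x_unc = -17/(2*1) = -8.5
Check: 4*-8.5 = -34.0 < 13 -- violated!
Step 2: Constraint must be active: 4*x = 13
x* = 13/4 = 3.25
lambda = (2*1*3.25 + 17)/4 = 5.875
Step 3: Compute optimal value.
f(x*) = 1*3.25^2 + 17*3.25 = 65.8125


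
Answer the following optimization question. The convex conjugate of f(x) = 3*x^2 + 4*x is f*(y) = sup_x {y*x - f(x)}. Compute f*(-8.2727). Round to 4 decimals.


f*(y) = sup_x {y*x - a*x^2 - b*x} = sup_x {(y-b)*x - a*x^2}
FOC: (y - b) - 2a*x = 0 => x* = (y - b)/(2a)
x* = (-8.2727 - 4)/(2*3) = -2.0455
f*(-8.2727) = (y-b)^2/(4a) = (-8.2727 - 4)^2/(4*3)
= 150.6192/12 = 12.5516


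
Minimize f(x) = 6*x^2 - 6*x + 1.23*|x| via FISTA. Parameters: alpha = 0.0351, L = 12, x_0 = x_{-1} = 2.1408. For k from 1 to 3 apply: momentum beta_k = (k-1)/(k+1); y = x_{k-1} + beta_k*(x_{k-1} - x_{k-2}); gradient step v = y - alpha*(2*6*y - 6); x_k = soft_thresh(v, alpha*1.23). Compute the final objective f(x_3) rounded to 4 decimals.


FISTA on f(x) = 6*x^2 - 6*x + 1.23*|x|
L = 12, alpha = 0.0351
Iteration 1: beta = 0.0, y = 2.1408 + 0.0*(2.1408 - 2.1408) = 2.1408
  grad(y) = 19.6896, v = y - alpha*grad = 1.4497
  prox(v) = soft_thresh(1.4497, 0.0432) = 1.4065
Iteration 2: beta = 0.3333, y = 1.4065 + 0.3333*(1.4065 - 2.1408) = 1.1618
  grad(y) = 7.9412, v = y - alpha*grad = 0.883
  prox(v) = soft_thresh(0.883, 0.0432) = 0.8399
Iteration 3: beta = 0.5, y = 0.8399 + 0.5*(0.8399 - 1.4065) = 0.5565
  grad(y) = 0.6783, v = y - alpha*grad = 0.5327
  prox(v) = soft_thresh(0.5327, 0.0432) = 0.4895
f(x_3) = 6*0.4895^2 - 6*0.4895 + 1.23*|0.4895| = -0.8972


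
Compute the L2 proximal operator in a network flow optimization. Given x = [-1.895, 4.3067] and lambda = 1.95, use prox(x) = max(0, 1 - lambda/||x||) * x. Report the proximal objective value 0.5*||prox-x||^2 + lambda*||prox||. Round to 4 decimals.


Step 1: Compute ||x||.
||x|| = 4.7052
Step 2: Compute scaling factor.
scale = max(0, 1 - 1.95/4.7052) = 0.5856
Step 3: prox(x) = [-1.1096, 2.5218]
||prox(x)|| = 2.7552
Step 4: Proximal objective.
0.5*||prox-x||^2 = 1.9013
lambda*||prox|| = 5.3726
Total = 7.2738


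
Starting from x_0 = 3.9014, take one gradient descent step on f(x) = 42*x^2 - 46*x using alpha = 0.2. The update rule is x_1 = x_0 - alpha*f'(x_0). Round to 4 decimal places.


We compute the gradient at x_0 and apply the update.
f'(x) = 84*x - 46
f'(3.9014) = 84*3.9014 - 46 = 281.7176
x_1 = 3.9014 - 0.2*281.7176 = -52.4421


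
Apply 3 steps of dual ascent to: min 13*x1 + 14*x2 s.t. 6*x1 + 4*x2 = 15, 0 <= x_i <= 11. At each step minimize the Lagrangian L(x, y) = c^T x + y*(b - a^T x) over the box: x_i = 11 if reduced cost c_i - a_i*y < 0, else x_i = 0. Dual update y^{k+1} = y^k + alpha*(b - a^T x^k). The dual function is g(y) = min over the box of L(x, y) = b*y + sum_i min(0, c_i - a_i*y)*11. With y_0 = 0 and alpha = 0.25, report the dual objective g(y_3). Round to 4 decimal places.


Dual ascent for LP: min 13*x1 + 14*x2, 6*x1 + 4*x2 = 15, 0 <= x_i <= 11
Step 1: y^k = 0.0, reduced costs: (13.0, 14.0)
  x^k = (0.0, 0.0), subgradient = b - a^T x = 15.0
  y^{k+1} = 0.0 + 0.25*15.0 = 3.75
Step 2: y^k = 3.75, reduced costs: (-9.5, -1.0)
  x^k = (11.0, 11.0), subgradient = b - a^T x = -95.0
  y^{k+1} = 3.75 + 0.25*-95.0 = -20.0
Step 3: y^k = -20.0, reduced costs: (133.0, 94.0)
  x^k = (0.0, 0.0), subgradient = b - a^T x = 15.0
  y^{k+1} = -20.0 + 0.25*15.0 = -16.25
Dual objective at y_3 = -16.25: reduced costs (110.5, 79.0), box minimizer x = (0.0, 0.0)
g(y_3) = b*y + (c1 - a1*y)*x1 + (c2 - a2*y)*x2 = 15*(-16.25) + 110.5*0.0 + 79.0*0.0 = -243.75 + 0.0 + 0.0 = -243.75


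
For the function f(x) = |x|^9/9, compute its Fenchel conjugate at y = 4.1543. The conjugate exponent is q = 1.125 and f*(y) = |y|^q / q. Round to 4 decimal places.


The conjugate exponent q satisfies 1/p + 1/q = 1.
p = 9, so q = 9/(9 - 1) = 1.125
|y|^q = 4.1543^1.125 = 4.9638
f*(4.1543) = 4.9638 / 1.125 = 4.4122


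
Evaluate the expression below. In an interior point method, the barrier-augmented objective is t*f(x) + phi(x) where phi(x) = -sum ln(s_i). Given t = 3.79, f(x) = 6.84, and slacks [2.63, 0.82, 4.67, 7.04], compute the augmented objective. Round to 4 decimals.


Step 1: Compute log-barrier.
ln values: [0.967, -0.1985, 1.5412, 1.9516]
phi = -(0.967 - 0.1985 + 1.5412 + 1.9516) = -4.2613
Step 2: Compute augmented objective.
t*f(x) = 3.79*6.84 = 25.9236
Total = 25.9236 - 4.2613 = 21.6623


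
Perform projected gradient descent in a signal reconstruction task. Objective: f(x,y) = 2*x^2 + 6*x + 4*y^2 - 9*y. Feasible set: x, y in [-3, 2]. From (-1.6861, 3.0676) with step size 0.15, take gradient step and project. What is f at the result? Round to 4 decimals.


Step 1: Compute gradient at (-1.6861, 3.0676).
grad_x = 2*2*-1.6861 + 6 = -0.7444
grad_y = 2*4*3.0676 - 9 = 15.5408
Step 2: Gradient step.
x_raw = -1.6861 - 0.15*-0.7444 = -1.5744
y_raw = 3.0676 - 0.15*15.5408 = 0.7365
Step 3: Project onto [-3, 2].
x_proj = clip(-1.5744) = -1.5744
y_proj = clip(0.7365) = 0.7365
Step 4: Evaluate f.
f(-1.5744, 0.7365) = -8.9476


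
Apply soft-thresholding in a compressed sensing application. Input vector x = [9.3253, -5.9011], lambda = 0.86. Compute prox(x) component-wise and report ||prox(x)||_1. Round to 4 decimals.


Soft-thresholding with lambda = 0.86:
prox(9.3253) = sign(9.3253)*max(|9.3253| - 0.86, 0) = 8.4653
prox(-5.9011) = sign(-5.9011)*max(|-5.9011| - 0.86, 0) = -5.0411
prox(x) = [8.4653, -5.0411]
||prox(x)||_1 = 8.4653 + 5.0411 = 13.5064


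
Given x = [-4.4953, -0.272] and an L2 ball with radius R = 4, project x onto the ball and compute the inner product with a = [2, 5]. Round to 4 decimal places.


Step 1: Compute ||x|| (intermediates to 6 decimals).
||x|| = sqrt((-4.4953)^2 + (-0.272)^2) = 4.503522
Step 2: Project.
Since ||x|| > R, scale = R/||x|| = 4/4.503522 = 0.888194, proj(x) = scale * x
proj(x) = [-3.992698, -0.241589]
Step 3: Dot product.
a^T * proj(x) = 2*(-3.992698) + 5*(-0.241589) = -9.1933


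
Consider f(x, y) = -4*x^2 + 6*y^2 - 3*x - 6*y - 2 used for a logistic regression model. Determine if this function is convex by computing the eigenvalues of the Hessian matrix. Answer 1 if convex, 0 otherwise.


The Hessian of f(x,y) = -4*x^2 + 6*y^2 - 3*x - 6*y - 2 is:
H = [[-8, 0], [0, 12]]
Trace = -8 + 12 = 4
Determinant = -8*12 - (0)^2 = -96
Discriminant = (4)^2 - 4*-96 = 400.0
Eigenvalues: lambda_1 = -8.0, lambda_2 = 12.0
The function is not convex.

0


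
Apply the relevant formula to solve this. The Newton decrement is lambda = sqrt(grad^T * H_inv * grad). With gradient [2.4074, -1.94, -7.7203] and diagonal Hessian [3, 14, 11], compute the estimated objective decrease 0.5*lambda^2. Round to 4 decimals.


Step 1: H is diagonal, so H^(-1) * g = [0.8025, -0.1386, -0.7018].
Step 2: g^T H^(-1) g = sum_i g_i^2 / H_ii
  = (2.4074)^2/3 + (-1.94)^2/14 + (-7.7203)^2/11
  = 1.9319 + 0.2688 + 5.4185 = 7.6191
Step 3: Objective decrease = 0.5 * g^T H^(-1) g = 3.8096


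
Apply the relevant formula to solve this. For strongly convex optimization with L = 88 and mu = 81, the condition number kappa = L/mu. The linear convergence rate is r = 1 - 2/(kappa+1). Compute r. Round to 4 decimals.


Step 1: Compute the condition number.
kappa = L/mu = 88/81 = 1.0864
Step 2: Compute the convergence rate.
r = 1 - 2/(kappa + 1) = 1 - 2*mu/(L + mu) = (L - mu)/(L + mu) = 7/169 = 0.0414


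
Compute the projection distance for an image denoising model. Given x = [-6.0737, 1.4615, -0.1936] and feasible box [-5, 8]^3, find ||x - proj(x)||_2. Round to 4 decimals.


Project each component onto [-5, 8].
clip(-6.0737) = -5.0, clip(1.4615) = 1.4615, clip(-0.1936) = -0.1936
Projection = [-5.0, 1.4615, -0.1936]
Squared diffs: [1.1528, 0.0, 0.0]
Distance = sqrt(1.1528) = 1.0737


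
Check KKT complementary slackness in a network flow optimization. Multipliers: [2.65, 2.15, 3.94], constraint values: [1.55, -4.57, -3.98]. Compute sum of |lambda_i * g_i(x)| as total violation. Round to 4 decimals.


KKT complementary slackness check:
lambda_1 * g_1 = 2.65 * 1.55 = 4.1075
lambda_2 * g_2 = 2.15 * -4.57 = -9.8255
lambda_3 * g_3 = 3.94 * -3.98 = -15.6812
Total violation = 4.1075 + 9.8255 + 15.6812 = 29.6142


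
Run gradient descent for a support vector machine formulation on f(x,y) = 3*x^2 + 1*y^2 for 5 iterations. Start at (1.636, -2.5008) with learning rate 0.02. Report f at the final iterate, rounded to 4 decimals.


Gradient descent on f(x,y) = 3*x^2 + 1*y^2.
Starting point: (1.636, -2.5008), alpha = 0.02
Step 1: grad_x = 2*3*1.636 = 9.816, grad_y = 2*1*-2.5008 = -5.0016
  x_1 = 1.636 - 0.02*9.816 = 1.4397
  y_1 = -2.5008 - 0.02*-5.0016 = -2.4008
Step 2: grad_x = 2*3*1.4397 = 8.6381, grad_y = 2*1*-2.4008 = -4.8015
  x_2 = 1.4397 - 0.02*8.6381 = 1.2669
  y_2 = -2.4008 - 0.02*-4.8015 = -2.3047
Step 3: grad_x = 2*3*1.2669 = 7.6015, grad_y = 2*1*-2.3047 = -4.6095
  x_3 = 1.2669 - 0.02*7.6015 = 1.1149
  y_3 = -2.3047 - 0.02*-4.6095 = -2.2125
Step 4: grad_x = 2*3*1.1149 = 6.6893, grad_y = 2*1*-2.2125 = -4.4251
  x_4 = 1.1149 - 0.02*6.6893 = 0.9811
  y_4 = -2.2125 - 0.02*-4.4251 = -2.124
Step 5: grad_x = 2*3*0.9811 = 5.8866, grad_y = 2*1*-2.124 = -4.2481
  x_5 = 0.9811 - 0.02*5.8866 = 0.8634
  y_5 = -2.124 - 0.02*-4.2481 = -2.0391
f(0.8634, -2.0391) = 3*0.8634^2 + 1*(-2.0391)^2 = 6.3941


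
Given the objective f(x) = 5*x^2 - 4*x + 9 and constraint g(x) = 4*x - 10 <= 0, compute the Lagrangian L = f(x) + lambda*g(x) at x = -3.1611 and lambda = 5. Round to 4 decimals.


Step 1: Evaluate f(x).
f(-3.1611) = 5*(-3.1611)^2 - 4*(-3.1611) + 9 = 71.6072
Step 2: Evaluate g(x).
g(-3.1611) = 4*-3.1611 - 10 = -22.6444
Step 3: Compute Lagrangian.
L = 71.6072 + 5*-22.6444 = -41.6148


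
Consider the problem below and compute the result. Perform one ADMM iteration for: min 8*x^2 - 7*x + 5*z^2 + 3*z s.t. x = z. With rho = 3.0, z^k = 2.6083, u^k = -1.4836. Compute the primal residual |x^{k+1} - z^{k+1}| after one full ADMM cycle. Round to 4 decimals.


ADMM iteration with rho = 3.0, z^k = 2.6083, u^k = -1.4836
Step 1: x-update.
Minimize 8*x^2 - 7*x + (3.0/2)*(x - 2.6083 - 1.4836)^2
FOC: (2*8 + 3.0)*x = 7 + 3.0*(2.6083 + 1.4836)
x^{k+1} = 1.0145
Step 2: z-update.
Minimize 5*z^2 + 3*z + (3.0/2)*(1.0145 - z - 1.4836)^2
FOC: (2*5 + 3.0)*z = -3 + 3.0*(1.0145 - 1.4836)
z^{k+1} = -0.339
Step 3: u-update.
u^{k+1} = -1.4836 + 1.0145 + 0.339 = -0.1301
Step 4: Primal residual = |1.0145 + 0.339| = 1.3535


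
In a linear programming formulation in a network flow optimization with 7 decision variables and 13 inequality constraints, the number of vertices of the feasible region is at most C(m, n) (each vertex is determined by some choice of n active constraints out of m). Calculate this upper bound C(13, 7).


Each vertex corresponds to some choice of n active constraints out of m, so the number of vertices is at most C(m, n) = m! / (n!(m-n)!).
m = 13, n = 7
Numerator: 13 * 12 * 11 * 10 * 9 * 8 * 7
Denominator: 7! = 5040
C(13, 7) = 1716


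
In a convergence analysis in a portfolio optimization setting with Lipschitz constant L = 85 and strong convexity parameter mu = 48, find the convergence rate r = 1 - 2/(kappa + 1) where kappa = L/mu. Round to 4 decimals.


Step 1: Compute the condition number.
kappa = L/mu = 85/48 = 1.7708
Step 2: Compute the convergence rate.
r = 1 - 2/(kappa + 1) = 1 - 2*mu/(L + mu) = (L - mu)/(L + mu) = 37/133 = 0.2782


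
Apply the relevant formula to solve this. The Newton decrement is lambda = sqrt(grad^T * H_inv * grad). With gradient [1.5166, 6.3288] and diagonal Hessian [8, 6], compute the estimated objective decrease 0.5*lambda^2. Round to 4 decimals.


Step 1: H is diagonal, so H^(-1) * g = [0.1896, 1.0548].
Step 2: g^T H^(-1) g = sum_i g_i^2 / H_ii
  = (1.5166)^2/8 + (6.3288)^2/6
  = 0.2875 + 6.6756 = 6.9631
Step 3: Objective decrease = 0.5 * g^T H^(-1) g = 3.4816


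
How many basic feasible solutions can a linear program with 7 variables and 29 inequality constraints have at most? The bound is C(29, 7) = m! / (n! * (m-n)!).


Each vertex corresponds to some choice of n active constraints out of m, so the number of vertices is at most C(m, n) = m! / (n!(m-n)!).
m = 29, n = 7
Numerator: 29 * 28 * 27 * 26 * 25 * 24 * 23
Denominator: 7! = 5040
C(29, 7) = 1560780


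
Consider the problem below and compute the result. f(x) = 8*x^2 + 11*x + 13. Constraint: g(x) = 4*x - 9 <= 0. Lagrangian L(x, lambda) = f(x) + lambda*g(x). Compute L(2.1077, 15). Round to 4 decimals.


Step 1: Evaluate f(x).
f(2.1077) = 8*2.1077^2 + 11*2.1077 + 13 = 71.7239
Step 2: Evaluate g(x).
g(2.1077) = 4*2.1077 - 9 = -0.5692
Step 3: Compute Lagrangian.
L = 71.7239 + 15*-0.5692 = 63.1859


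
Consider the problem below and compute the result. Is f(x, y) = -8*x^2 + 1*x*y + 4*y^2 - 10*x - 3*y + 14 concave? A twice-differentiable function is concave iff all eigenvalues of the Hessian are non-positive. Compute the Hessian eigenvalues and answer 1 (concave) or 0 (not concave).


The Hessian of f(x,y) = -8*x^2 + 1*x*y + 4*y^2 - 10*x - 3*y + 14 is:
H = [[-16, 1], [1, 8]]
Trace = -16 + 8 = -8
Determinant = -16*8 - (1)^2 = -129
Discriminant = (-8)^2 - 4*-129 = 580.0
Eigenvalues: lambda_1 = -16.0416, lambda_2 = 8.0416
The function is not concave.

0


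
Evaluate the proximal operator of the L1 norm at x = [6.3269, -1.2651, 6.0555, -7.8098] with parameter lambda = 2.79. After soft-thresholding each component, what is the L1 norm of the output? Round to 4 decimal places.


Soft-thresholding with lambda = 2.79:
prox(6.3269) = sign(6.3269)*max(|6.3269| - 2.79, 0) = 3.5369
prox(-1.2651) = sign(-1.2651)*max(|-1.2651| - 2.79, 0) = 0.0
prox(6.0555) = sign(6.0555)*max(|6.0555| - 2.79, 0) = 3.2655
prox(-7.8098) = sign(-7.8098)*max(|-7.8098| - 2.79, 0) = -5.0198
prox(x) = [3.5369, 0.0, 3.2655, -5.0198]
||prox(x)||_1 = 3.5369 + 0.0 + 3.2655 + 5.0198 = 11.8222


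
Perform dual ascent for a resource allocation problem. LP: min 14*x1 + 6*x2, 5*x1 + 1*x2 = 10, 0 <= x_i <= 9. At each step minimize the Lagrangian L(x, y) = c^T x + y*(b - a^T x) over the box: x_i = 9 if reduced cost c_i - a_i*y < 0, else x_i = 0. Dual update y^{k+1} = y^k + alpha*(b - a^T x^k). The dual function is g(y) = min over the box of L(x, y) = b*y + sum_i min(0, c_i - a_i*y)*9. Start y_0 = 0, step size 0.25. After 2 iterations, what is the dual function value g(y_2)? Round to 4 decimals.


Dual ascent for LP: min 14*x1 + 6*x2, 5*x1 + 1*x2 = 10, 0 <= x_i <= 9
Step 1: y^k = 0.0, reduced costs: (14.0, 6.0)
  x^k = (0.0, 0.0), subgradient = b - a^T x = 10.0
  y^{k+1} = 0.0 + 0.25*10.0 = 2.5
Step 2: y^k = 2.5, reduced costs: (1.5, 3.5)
  x^k = (0.0, 0.0), subgradient = b - a^T x = 10.0
  y^{k+1} = 2.5 + 0.25*10.0 = 5.0
Dual objective at y_2 = 5.0: reduced costs (-11.0, 1.0), box minimizer x = (9.0, 0.0)
g(y_2) = b*y + (c1 - a1*y)*x1 + (c2 - a2*y)*x2 = 10*5.0 + (-11.0)*9.0 + 1.0*0.0 = 50.0 - 99.0 + 0.0 = -49.0


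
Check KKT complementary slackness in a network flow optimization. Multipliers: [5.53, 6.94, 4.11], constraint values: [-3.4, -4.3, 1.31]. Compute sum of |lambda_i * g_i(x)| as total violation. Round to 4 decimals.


KKT complementary slackness check:
lambda_1 * g_1 = 5.53 * -3.4 = -18.802
lambda_2 * g_2 = 6.94 * -4.3 = -29.842
lambda_3 * g_3 = 4.11 * 1.31 = 5.3841
Total violation = 18.802 + 29.842 + 5.3841 = 54.0281


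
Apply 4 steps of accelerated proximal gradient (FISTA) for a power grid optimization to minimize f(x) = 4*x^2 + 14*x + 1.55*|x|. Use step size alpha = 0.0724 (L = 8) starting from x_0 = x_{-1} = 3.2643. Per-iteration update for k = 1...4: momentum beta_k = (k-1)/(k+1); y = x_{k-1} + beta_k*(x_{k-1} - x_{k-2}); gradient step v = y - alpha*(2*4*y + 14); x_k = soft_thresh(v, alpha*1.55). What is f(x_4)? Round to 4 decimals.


FISTA on f(x) = 4*x^2 + 14*x + 1.55*|x|
L = 8, alpha = 0.0724
Iteration 1: beta = 0.0, y = 3.2643 + 0.0*(3.2643 - 3.2643) = 3.2643
  grad(y) = 40.1144, v = y - alpha*grad = 0.36
  prox(v) = soft_thresh(0.36, 0.1122) = 0.2478
Iteration 2: beta = 0.3333, y = 0.2478 + 0.3333*(0.2478 - 3.2643) = -0.7577
  grad(y) = 7.9384, v = y - alpha*grad = -1.3324
  prox(v) = soft_thresh(-1.3324, 0.1122) = -1.2202
Iteration 3: beta = 0.5, y = -1.2202 + 0.5*(-1.2202 - 0.2478) = -1.9542
  grad(y) = -1.6338, v = y - alpha*grad = -1.8359
  prox(v) = soft_thresh(-1.8359, 0.1122) = -1.7237
Iteration 4: beta = 0.6, y = -1.7237 + 0.6*(-1.7237 + 1.2202) = -2.0258
  grad(y) = -2.2066, v = y - alpha*grad = -1.8661
  prox(v) = soft_thresh(-1.8661, 0.1122) = -1.7538
f(x_4) = 4*(-1.7538)^2 + 14*(-1.7538) + 1.55*|-1.7538| = -9.5315


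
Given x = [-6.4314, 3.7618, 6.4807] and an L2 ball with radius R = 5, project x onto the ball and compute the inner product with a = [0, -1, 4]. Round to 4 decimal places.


Step 1: Compute ||x|| (intermediates to 6 decimals).
||x|| = sqrt((-6.4314)^2 + 3.7618^2 + 6.4807^2) = 9.874893
Step 2: Project.
Since ||x|| > R, scale = R/||x|| = 5/9.874893 = 0.506335, proj(x) = scale * x
proj(x) = [-3.256443, 1.904731, 3.281405]
Step 3: Dot product.
a^T * proj(x) = 0*(-3.256443) - 1*1.904731 + 4*3.281405 = 11.2209


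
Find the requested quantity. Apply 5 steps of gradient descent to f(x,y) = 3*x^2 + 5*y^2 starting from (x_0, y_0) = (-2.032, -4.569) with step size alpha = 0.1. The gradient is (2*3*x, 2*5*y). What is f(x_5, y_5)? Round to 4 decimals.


Gradient descent on f(x,y) = 3*x^2 + 5*y^2.
Starting point: (-2.032, -4.569), alpha = 0.1
Step 1: grad_x = 2*3*-2.032 = -12.192, grad_y = 2*5*-4.569 = -45.69
  x_1 = -2.032 - 0.1*-12.192 = -0.8128
  y_1 = -4.569 - 0.1*-45.69 = 0.0
Step 2: grad_x = 2*3*-0.8128 = -4.8768, grad_y = 2*5*0.0 = 0.0
  x_2 = -0.8128 - 0.1*-4.8768 = -0.3251
  y_2 = 0.0 - 0.1*0.0 = 0.0
Step 3: grad_x = 2*3*-0.3251 = -1.9507, grad_y = 2*5*0.0 = 0.0
  x_3 = -0.3251 - 0.1*-1.9507 = -0.13
  y_3 = 0.0 - 0.1*0.0 = 0.0
Step 4: grad_x = 2*3*-0.13 = -0.7803, grad_y = 2*5*0.0 = 0.0
  x_4 = -0.13 - 0.1*-0.7803 = -0.052
  y_4 = 0.0 - 0.1*0.0 = 0.0
Step 5: grad_x = 2*3*-0.052 = -0.3121, grad_y = 2*5*0.0 = 0.0
  x_5 = -0.052 - 0.1*-0.3121 = -0.0208
  y_5 = 0.0 - 0.1*0.0 = 0.0
f(-0.0208, 0.0) = 3*(-0.0208)^2 + 5*0.0^2 = 0.0013


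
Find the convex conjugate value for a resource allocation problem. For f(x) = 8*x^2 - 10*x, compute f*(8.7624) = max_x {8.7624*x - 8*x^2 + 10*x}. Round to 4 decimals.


f*(y) = sup_x {y*x - a*x^2 - b*x} = sup_x {(y-b)*x - a*x^2}
FOC: (y - b) - 2a*x = 0 => x* = (y - b)/(2a)
x* = (8.7624 + 10)/(2*8) = 1.1727
f*(8.7624) = (y-b)^2/(4a) = (8.7624 + 10)^2/(4*8)
= 352.0277/32 = 11.0009


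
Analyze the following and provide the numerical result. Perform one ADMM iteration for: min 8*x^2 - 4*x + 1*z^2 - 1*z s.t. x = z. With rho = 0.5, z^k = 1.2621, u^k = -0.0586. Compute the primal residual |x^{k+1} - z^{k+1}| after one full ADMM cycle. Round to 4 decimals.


ADMM iteration with rho = 0.5, z^k = 1.2621, u^k = -0.0586
Step 1: x-update.
Minimize 8*x^2 - 4*x + (0.5/2)*(x - 1.2621 - 0.0586)^2
FOC: (2*8 + 0.5)*x = 4 + 0.5*(1.2621 + 0.0586)
x^{k+1} = 0.2824
Step 2: z-update.
Minimize 1*z^2 - 1*z + (0.5/2)*(0.2824 - z - 0.0586)^2
FOC: (2*1 + 0.5)*z = 1 + 0.5*(0.2824 - 0.0586)
z^{k+1} = 0.4448
Step 3: u-update.
u^{k+1} = -0.0586 + 0.2824 - 0.4448 = -0.2209
Step 4: Primal residual = |0.2824 - 0.4448| = 0.1623


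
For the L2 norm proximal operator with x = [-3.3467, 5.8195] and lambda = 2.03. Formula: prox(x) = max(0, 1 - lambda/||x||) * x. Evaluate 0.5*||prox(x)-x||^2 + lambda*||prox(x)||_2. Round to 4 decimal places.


Step 1: Compute ||x||.
||x|| = 6.7132
Step 2: Compute scaling factor.
scale = max(0, 1 - 2.03/6.7132) = 0.6976
Step 3: prox(x) = [-2.3347, 4.0597]
||prox(x)|| = 4.6832
Step 4: Proximal objective.
0.5*||prox-x||^2 = 2.0605
lambda*||prox|| = 9.5069
Total = 11.5673


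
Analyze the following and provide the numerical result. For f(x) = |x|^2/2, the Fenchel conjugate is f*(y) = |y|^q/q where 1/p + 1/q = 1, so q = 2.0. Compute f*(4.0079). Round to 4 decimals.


The conjugate exponent q satisfies 1/p + 1/q = 1.
p = 2, so q = 2/(2 - 1) = 2.0
|y|^q = 4.0079^2.0 = 16.0633
f*(4.0079) = 16.0633 / 2.0 = 8.0316


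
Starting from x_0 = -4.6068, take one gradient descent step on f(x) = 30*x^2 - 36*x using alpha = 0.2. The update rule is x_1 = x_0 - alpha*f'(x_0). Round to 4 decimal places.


We compute the gradient at x_0 and apply the update.
f'(x) = 60*x - 36
f'(-4.6068) = 60*-4.6068 - 36 = -312.408
x_1 = -4.6068 - 0.2*-312.408 = 57.8748


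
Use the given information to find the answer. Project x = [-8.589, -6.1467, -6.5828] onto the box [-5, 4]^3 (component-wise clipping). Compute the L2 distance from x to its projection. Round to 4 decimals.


Project each component onto [-5, 4].
clip(-8.589) = -5.0, clip(-6.1467) = -5.0, clip(-6.5828) = -5.0
Projection = [-5.0, -5.0, -5.0]
Squared diffs: [12.8809, 1.3149, 2.5053]
Distance = sqrt(16.7011) = 4.0867


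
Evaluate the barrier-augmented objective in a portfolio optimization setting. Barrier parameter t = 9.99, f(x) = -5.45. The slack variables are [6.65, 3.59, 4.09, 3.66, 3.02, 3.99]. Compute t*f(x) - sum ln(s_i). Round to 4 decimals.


Step 1: Compute log-barrier.
ln values: [1.8946, 1.2782, 1.4085, 1.2975, 1.1053, 1.3838]
phi = -(1.8946 + 1.2782 + 1.4085 + 1.2975 + 1.1053 + 1.3838) = -8.3678
Step 2: Compute augmented objective.
t*f(x) = 9.99*-5.45 = -54.4455
Total = -54.4455 - 8.3678 = -62.8133


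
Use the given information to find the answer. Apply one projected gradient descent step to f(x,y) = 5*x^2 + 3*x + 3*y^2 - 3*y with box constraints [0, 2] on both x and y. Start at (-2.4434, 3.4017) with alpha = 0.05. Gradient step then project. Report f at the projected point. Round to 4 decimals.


Step 1: Compute gradient at (-2.4434, 3.4017).
grad_x = 2*5*-2.4434 + 3 = -21.434
grad_y = 2*3*3.4017 - 3 = 17.4102
Step 2: Gradient step.
x_raw = -2.4434 - 0.05*-21.434 = -1.3717
y_raw = 3.4017 - 0.05*17.4102 = 2.5312
Step 3: Project onto [0, 2].
x_proj = clip(-1.3717) = 0.0
y_proj = clip(2.5312) = 2.0
Step 4: Evaluate f.
f(0.0, 2.0) = 6.0


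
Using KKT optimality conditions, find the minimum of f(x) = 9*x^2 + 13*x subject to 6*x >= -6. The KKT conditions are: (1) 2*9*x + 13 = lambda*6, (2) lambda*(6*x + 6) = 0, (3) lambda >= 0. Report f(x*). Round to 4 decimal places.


Step 1: Try lambda = 0 (constraint inactive).
Stationarity: 2*9*x + 13 = 0
x* = -13/(2*9) = -13/18 = -0.7222 (rounded; the exact value -13/18 is used below)
Check constraint: 6*-0.7222 = -4.3332 >= -6 -- satisfied.
Step 2: Compute optimal value.
f(x*) = 9*(-13/18)^2 + 13*(-13/18) = -4.6944


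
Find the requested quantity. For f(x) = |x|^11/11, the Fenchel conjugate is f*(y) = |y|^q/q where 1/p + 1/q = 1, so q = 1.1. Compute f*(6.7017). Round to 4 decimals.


The conjugate exponent q satisfies 1/p + 1/q = 1.
p = 11, so q = 11/(11 - 1) = 1.1
|y|^q = 6.7017^1.1 = 8.1059
f*(6.7017) = 8.1059 / 1.1 = 7.369


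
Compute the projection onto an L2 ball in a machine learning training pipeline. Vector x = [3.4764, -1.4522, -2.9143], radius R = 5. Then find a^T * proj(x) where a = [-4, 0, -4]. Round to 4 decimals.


Step 1: Compute ||x|| (intermediates to 6 decimals).
||x|| = sqrt(3.4764^2 + (-1.4522)^2 + (-2.9143)^2) = 4.763128
Step 2: Project.
Since ||x|| <= R, proj = x (no scaling needed).
proj(x) = [3.4764, -1.4522, -2.9143]
Step 3: Dot product.
a^T * proj(x) = -4*3.4764 + 0*(-1.4522) - 4*(-2.9143) = -2.2484


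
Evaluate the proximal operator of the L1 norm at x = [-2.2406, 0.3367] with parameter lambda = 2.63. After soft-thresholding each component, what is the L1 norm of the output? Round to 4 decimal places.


Soft-thresholding with lambda = 2.63:
prox(-2.2406) = sign(-2.2406)*max(|-2.2406| - 2.63, 0) = 0.0
prox(0.3367) = sign(0.3367)*max(|0.3367| - 2.63, 0) = 0.0
prox(x) = [0.0, 0.0]
||prox(x)||_1 = 0.0 + 0.0 = 0.0


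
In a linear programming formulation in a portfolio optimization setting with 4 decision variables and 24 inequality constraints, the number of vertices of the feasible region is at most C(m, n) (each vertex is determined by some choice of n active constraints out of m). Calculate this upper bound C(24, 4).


Each vertex corresponds to some choice of n active constraints out of m, so the number of vertices is at most C(m, n) = m! / (n!(m-n)!).
m = 24, n = 4
Numerator: 24 * 23 * 22 * 21
Denominator: 4! = 24
C(24, 4) = 10626


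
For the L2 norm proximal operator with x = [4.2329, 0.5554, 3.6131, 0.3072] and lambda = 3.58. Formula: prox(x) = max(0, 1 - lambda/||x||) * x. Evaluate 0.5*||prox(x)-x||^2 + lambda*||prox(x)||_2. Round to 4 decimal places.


Step 1: Compute ||x||.
||x|| = 5.6013
Step 2: Compute scaling factor.
scale = max(0, 1 - 3.58/5.6013) = 0.3609
Step 3: prox(x) = [1.5275, 0.2004, 1.3038, 0.1109]
||prox(x)|| = 2.0213
Step 4: Proximal objective.
0.5*||prox-x||^2 = 6.4082
lambda*||prox|| = 7.2363
Total = 13.6445


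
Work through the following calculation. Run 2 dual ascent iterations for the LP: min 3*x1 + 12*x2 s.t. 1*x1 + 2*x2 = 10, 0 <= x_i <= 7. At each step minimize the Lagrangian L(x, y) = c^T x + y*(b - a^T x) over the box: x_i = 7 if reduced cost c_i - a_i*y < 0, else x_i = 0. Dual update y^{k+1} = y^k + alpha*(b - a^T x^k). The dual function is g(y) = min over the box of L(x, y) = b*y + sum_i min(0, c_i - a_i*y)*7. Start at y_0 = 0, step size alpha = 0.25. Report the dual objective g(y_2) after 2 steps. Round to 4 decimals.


Dual ascent for LP: min 3*x1 + 12*x2, 1*x1 + 2*x2 = 10, 0 <= x_i <= 7
Step 1: y^k = 0.0, reduced costs: (3.0, 12.0)
  x^k = (0.0, 0.0), subgradient = b - a^T x = 10.0
  y^{k+1} = 0.0 + 0.25*10.0 = 2.5
Step 2: y^k = 2.5, reduced costs: (0.5, 7.0)
  x^k = (0.0, 0.0), subgradient = b - a^T x = 10.0
  y^{k+1} = 2.5 + 0.25*10.0 = 5.0
Dual objective at y_2 = 5.0: reduced costs (-2.0, 2.0), box minimizer x = (7.0, 0.0)
g(y_2) = b*y + (c1 - a1*y)*x1 + (c2 - a2*y)*x2 = 10*5.0 + (-2.0)*7.0 + 2.0*0.0 = 50.0 - 14.0 + 0.0 = 36.0


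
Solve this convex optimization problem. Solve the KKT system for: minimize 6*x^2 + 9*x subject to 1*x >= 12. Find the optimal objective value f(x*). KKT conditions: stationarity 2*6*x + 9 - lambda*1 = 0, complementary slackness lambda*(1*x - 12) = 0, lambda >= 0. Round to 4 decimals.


Step 1: Try lambda = 0 (constraint inactive).
x_unc = -9/(2*6) = -0.75
Check: 1*-0.75 = -0.75 < 12 -- violated!
Step 2: Constraint must be active: 1*x = 12
x* = 12/1 = 12.0
lambda = (2*6*12.0 + 9)/1 = 153.0
Step 3: Compute optimal value.
f(x*) = 6*12.0^2 + 9*12.0 = 972.0


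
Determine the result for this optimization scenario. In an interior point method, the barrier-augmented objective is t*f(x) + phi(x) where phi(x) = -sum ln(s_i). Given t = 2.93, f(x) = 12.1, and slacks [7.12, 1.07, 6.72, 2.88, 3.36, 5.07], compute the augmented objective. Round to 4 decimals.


Step 1: Compute log-barrier.
ln values: [1.9629, 0.0677, 1.9051, 1.0578, 1.2119, 1.6233]
phi = -(1.9629 + 0.0677 + 1.9051 + 1.0578 + 1.2119 + 1.6233) = -7.8287
Step 2: Compute augmented objective.
t*f(x) = 2.93*12.1 = 35.453
Total = 35.453 - 7.8287 = 27.6243


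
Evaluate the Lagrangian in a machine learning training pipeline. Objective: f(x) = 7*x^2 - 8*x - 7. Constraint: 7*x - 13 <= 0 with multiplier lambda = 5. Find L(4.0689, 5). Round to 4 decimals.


Step 1: Evaluate f(x).
f(4.0689) = 7*4.0689^2 - 8*4.0689 - 7 = 76.3404
Step 2: Evaluate g(x).
g(4.0689) = 7*4.0689 - 13 = 15.4823
Step 3: Compute Lagrangian.
L = 76.3404 + 5*15.4823 = 153.7519


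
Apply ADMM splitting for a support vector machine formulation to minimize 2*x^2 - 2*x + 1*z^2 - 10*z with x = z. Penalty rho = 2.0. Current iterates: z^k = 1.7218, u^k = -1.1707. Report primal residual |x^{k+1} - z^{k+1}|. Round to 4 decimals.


ADMM iteration with rho = 2.0, z^k = 1.7218, u^k = -1.1707
Step 1: x-update.
Minimize 2*x^2 - 2*x + (2.0/2)*(x - 1.7218 - 1.1707)^2
FOC: (2*2 + 2.0)*x = 2 + 2.0*(1.7218 + 1.1707)
x^{k+1} = 1.2975
Step 2: z-update.
Minimize 1*z^2 - 10*z + (2.0/2)*(1.2975 - z - 1.1707)^2
FOC: (2*1 + 2.0)*z = 10 + 2.0*(1.2975 - 1.1707)
z^{k+1} = 2.5634
Step 3: u-update.
u^{k+1} = -1.1707 + 1.2975 - 2.5634 = -2.4366
Step 4: Primal residual = |1.2975 - 2.5634| = 1.2659


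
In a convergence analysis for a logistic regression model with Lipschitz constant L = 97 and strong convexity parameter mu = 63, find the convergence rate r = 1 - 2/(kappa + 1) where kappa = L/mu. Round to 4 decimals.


Step 1: Compute the condition number.
kappa = L/mu = 97/63 = 1.5397
Step 2: Compute the convergence rate.
r = 1 - 2/(kappa + 1) = 1 - 2*mu/(L + mu) = (L - mu)/(L + mu) = 34/160 = 0.2125


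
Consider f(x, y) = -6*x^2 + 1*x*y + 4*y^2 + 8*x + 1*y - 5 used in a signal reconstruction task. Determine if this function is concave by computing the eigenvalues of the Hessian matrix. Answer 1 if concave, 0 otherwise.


The Hessian of f(x,y) = -6*x^2 + 1*x*y + 4*y^2 + 8*x + 1*y - 5 is:
H = [[-12, 1], [1, 8]]
Trace = -12 + 8 = -4
Determinant = -12*8 - (1)^2 = -97
Discriminant = (-4)^2 - 4*-97 = 404.0
Eigenvalues: lambda_1 = -12.0499, lambda_2 = 8.0499
The function is not concave.

0


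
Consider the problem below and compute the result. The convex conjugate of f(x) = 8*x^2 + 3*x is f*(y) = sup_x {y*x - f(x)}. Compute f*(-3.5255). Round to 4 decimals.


f*(y) = sup_x {y*x - a*x^2 - b*x} = sup_x {(y-b)*x - a*x^2}
FOC: (y - b) - 2a*x = 0 => x* = (y - b)/(2a)
x* = (-3.5255 - 3)/(2*8) = -0.4078
f*(-3.5255) = (y-b)^2/(4a) = (-3.5255 - 3)^2/(4*8)
= 42.5822/32 = 1.3307


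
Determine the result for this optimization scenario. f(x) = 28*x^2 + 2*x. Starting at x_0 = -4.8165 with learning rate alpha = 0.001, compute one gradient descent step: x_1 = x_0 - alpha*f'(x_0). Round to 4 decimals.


We compute the gradient at x_0 and apply the update.
f'(x) = 56*x + 2
f'(-4.8165) = 56*-4.8165 + 2 = -267.724
x_1 = -4.8165 - 0.001*-267.724 = -4.5488


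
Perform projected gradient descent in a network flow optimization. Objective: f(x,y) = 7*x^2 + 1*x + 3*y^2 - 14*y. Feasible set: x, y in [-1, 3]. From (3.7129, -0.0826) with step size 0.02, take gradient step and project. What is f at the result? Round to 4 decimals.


Step 1: Compute gradient at (3.7129, -0.0826).
grad_x = 2*7*3.7129 + 1 = 52.9806
grad_y = 2*3*-0.0826 - 14 = -14.4956
Step 2: Gradient step.
x_raw = 3.7129 - 0.02*52.9806 = 2.6533
y_raw = -0.0826 - 0.02*-14.4956 = 0.2073
Step 3: Project onto [-1, 3].
x_proj = clip(2.6533) = 2.6533
y_proj = clip(0.2073) = 0.2073
Step 4: Evaluate f.
f(2.6533, 0.2073) = 49.1594


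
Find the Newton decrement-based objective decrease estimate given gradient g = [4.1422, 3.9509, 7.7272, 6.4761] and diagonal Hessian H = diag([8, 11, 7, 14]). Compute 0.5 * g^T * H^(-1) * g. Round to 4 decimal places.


Step 1: H is diagonal, so H^(-1) * g = [0.5178, 0.3592, 1.1039, 0.4626].
Step 2: g^T H^(-1) g = sum_i g_i^2 / H_ii
  = (4.1422)^2/8 + (3.9509)^2/11 + (7.7272)^2/7 + (6.4761)^2/14
  = 2.1447 + 1.4191 + 8.5299 + 2.9957 = 15.0894
Step 3: Objective decrease = 0.5 * g^T H^(-1) g = 7.5447


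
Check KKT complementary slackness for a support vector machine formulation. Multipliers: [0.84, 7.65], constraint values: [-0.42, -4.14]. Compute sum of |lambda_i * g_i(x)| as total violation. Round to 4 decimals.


KKT complementary slackness check:
lambda_1 * g_1 = 0.84 * -0.42 = -0.3528
lambda_2 * g_2 = 7.65 * -4.14 = -31.671
Total violation = 0.3528 + 31.671 = 32.0238


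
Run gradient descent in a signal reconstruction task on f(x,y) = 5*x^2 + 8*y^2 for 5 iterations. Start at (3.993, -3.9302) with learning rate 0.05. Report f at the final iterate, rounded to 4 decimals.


Gradient descent on f(x,y) = 5*x^2 + 8*y^2.
Starting point: (3.993, -3.9302), alpha = 0.05
Step 1: grad_x = 2*5*3.993 = 39.93, grad_y = 2*8*-3.9302 = -62.8832
  x_1 = 3.993 - 0.05*39.93 = 1.9965
  y_1 = -3.9302 - 0.05*-62.8832 = -0.786
Step 2: grad_x = 2*5*1.9965 = 19.965, grad_y = 2*8*-0.786 = -12.5766
  x_2 = 1.9965 - 0.05*19.965 = 0.9983
  y_2 = -0.786 - 0.05*-12.5766 = -0.1572
Step 3: grad_x = 2*5*0.9983 = 9.9825, grad_y = 2*8*-0.1572 = -2.5153
  x_3 = 0.9983 - 0.05*9.9825 = 0.4991
  y_3 = -0.1572 - 0.05*-2.5153 = -0.0314
Step 4: grad_x = 2*5*0.4991 = 4.9913, grad_y = 2*8*-0.0314 = -0.5031
  x_4 = 0.4991 - 0.05*4.9913 = 0.2496
  y_4 = -0.0314 - 0.05*-0.5031 = -0.0063
Step 5: grad_x = 2*5*0.2496 = 2.4956, grad_y = 2*8*-0.0063 = -0.1006
  x_5 = 0.2496 - 0.05*2.4956 = 0.1248
  y_5 = -0.0063 - 0.05*-0.1006 = -0.0013
f(0.1248, -0.0013) = 5*0.1248^2 + 8*(-0.0013)^2 = 0.0779


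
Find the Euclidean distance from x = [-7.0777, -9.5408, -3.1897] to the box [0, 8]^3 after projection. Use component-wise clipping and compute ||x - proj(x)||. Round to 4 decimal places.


Project each component onto [0, 8].
clip(-7.0777) = 0.0, clip(-9.5408) = 0.0, clip(-3.1897) = 0.0
Projection = [0.0, 0.0, 0.0]
Squared diffs: [50.0938, 91.0269, 10.1742]
Distance = sqrt(151.2949) = 12.3002


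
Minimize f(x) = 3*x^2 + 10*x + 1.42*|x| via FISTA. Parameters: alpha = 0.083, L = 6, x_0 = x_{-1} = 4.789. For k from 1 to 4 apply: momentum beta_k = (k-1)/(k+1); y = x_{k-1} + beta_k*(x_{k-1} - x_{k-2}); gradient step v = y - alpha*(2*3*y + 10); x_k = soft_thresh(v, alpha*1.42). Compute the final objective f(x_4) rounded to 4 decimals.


FISTA on f(x) = 3*x^2 + 10*x + 1.42*|x|
L = 6, alpha = 0.083
Iteration 1: beta = 0.0, y = 4.789 + 0.0*(4.789 - 4.789) = 4.789
  grad(y) = 38.734, v = y - alpha*grad = 1.5741
  prox(v) = soft_thresh(1.5741, 0.1179) = 1.4562
Iteration 2: beta = 0.3333, y = 1.4562 + 0.3333*(1.4562 - 4.789) = 0.3453
  grad(y) = 12.0717, v = y - alpha*grad = -0.6567
  prox(v) = soft_thresh(-0.6567, 0.1179) = -0.5388
Iteration 3: beta = 0.5, y = -0.5388 + 0.5*(-0.5388 - 1.4562) = -1.5363
  grad(y) = 0.7821, v = y - alpha*grad = -1.6012
  prox(v) = soft_thresh(-1.6012, 0.1179) = -1.4834
Iteration 4: beta = 0.6, y = -1.4834 + 0.6*(-1.4834 + 0.5388) = -2.0501
  grad(y) = -2.3007, v = y - alpha*grad = -1.8592
  prox(v) = soft_thresh(-1.8592, 0.1179) = -1.7413
f(x_4) = 3*(-1.7413)^2 + 10*(-1.7413) + 1.42*|-1.7413| = -5.844


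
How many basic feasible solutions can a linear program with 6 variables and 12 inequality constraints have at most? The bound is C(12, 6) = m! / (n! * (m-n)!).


Each vertex corresponds to some choice of n active constraints out of m, so the number of vertices is at most C(m, n) = m! / (n!(m-n)!).
m = 12, n = 6
Numerator: 12 * 11 * 10 * 9 * 8 * 7
Denominator: 6! = 720
C(12, 6) = 924


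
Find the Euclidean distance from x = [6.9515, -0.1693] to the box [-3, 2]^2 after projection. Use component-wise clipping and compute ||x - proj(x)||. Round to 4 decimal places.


Project each component onto [-3, 2].
clip(6.9515) = 2.0, clip(-0.1693) = -0.1693
Projection = [2.0, -0.1693]
Squared diffs: [24.5174, 0.0]
Distance = sqrt(24.5174) = 4.9515


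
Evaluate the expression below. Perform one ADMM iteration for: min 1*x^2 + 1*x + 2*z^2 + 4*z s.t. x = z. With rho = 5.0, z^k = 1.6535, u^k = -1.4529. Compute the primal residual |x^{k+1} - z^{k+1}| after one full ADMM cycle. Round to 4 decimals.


ADMM iteration with rho = 5.0, z^k = 1.6535, u^k = -1.4529
Step 1: x-update.
Minimize 1*x^2 + 1*x + (5.0/2)*(x - 1.6535 - 1.4529)^2
FOC: (2*1 + 5.0)*x = -1 + 5.0*(1.6535 + 1.4529)
x^{k+1} = 2.076
Step 2: z-update.
Minimize 2*z^2 + 4*z + (5.0/2)*(2.076 - z - 1.4529)^2
FOC: (2*2 + 5.0)*z = -4 + 5.0*(2.076 - 1.4529)
z^{k+1} = -0.0983
Step 3: u-update.
u^{k+1} = -1.4529 + 2.076 + 0.0983 = 0.7214
Step 4: Primal residual = |2.076 + 0.0983| = 2.1743


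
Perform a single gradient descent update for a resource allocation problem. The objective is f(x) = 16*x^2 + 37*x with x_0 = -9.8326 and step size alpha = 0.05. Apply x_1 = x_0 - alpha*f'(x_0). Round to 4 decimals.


We compute the gradient at x_0 and apply the update.
f'(x) = 32*x + 37
f'(-9.8326) = 32*-9.8326 + 37 = -277.6432
x_1 = -9.8326 - 0.05*-277.6432 = 4.0496


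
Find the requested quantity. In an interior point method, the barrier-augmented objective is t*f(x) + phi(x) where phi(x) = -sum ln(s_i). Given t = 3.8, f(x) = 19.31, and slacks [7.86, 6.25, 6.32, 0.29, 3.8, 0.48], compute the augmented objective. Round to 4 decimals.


Step 1: Compute log-barrier.
ln values: [2.0618, 1.8326, 1.8437, -1.2379, 1.335, -0.734]
phi = -(2.0618 + 1.8326 + 1.8437 - 1.2379 + 1.335 - 0.734) = -5.1012
Step 2: Compute augmented objective.
t*f(x) = 3.8*19.31 = 73.378
Total = 73.378 - 5.1012 = 68.2768


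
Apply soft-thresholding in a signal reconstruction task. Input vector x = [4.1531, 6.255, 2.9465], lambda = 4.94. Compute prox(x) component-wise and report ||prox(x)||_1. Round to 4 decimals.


Soft-thresholding with lambda = 4.94:
prox(4.1531) = sign(4.1531)*max(|4.1531| - 4.94, 0) = 0.0
prox(6.255) = sign(6.255)*max(|6.255| - 4.94, 0) = 1.315
prox(2.9465) = sign(2.9465)*max(|2.9465| - 4.94, 0) = 0.0
prox(x) = [0.0, 1.315, 0.0]
||prox(x)||_1 = 0.0 + 1.315 + 0.0 = 1.315


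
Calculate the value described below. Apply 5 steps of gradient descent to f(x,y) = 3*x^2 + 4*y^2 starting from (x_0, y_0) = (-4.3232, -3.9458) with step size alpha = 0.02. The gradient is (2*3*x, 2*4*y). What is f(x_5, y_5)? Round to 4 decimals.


Gradient descent on f(x,y) = 3*x^2 + 4*y^2.
Starting point: (-4.3232, -3.9458), alpha = 0.02
Step 1: grad_x = 2*3*-4.3232 = -25.9392, grad_y = 2*4*-3.9458 = -31.5664
  x_1 = -4.3232 - 0.02*-25.9392 = -3.8044
  y_1 = -3.9458 - 0.02*-31.5664 = -3.3145
Step 2: grad_x = 2*3*-3.8044 = -22.8265, grad_y = 2*4*-3.3145 = -26.5158
  x_2 = -3.8044 - 0.02*-22.8265 = -3.3479
  y_2 = -3.3145 - 0.02*-26.5158 = -2.7842
Step 3: grad_x = 2*3*-3.3479 = -20.0873, grad_y = 2*4*-2.7842 = -22.2733
  x_3 = -3.3479 - 0.02*-20.0873 = -2.9461
  y_3 = -2.7842 - 0.02*-22.2733 = -2.3387
Step 4: grad_x = 2*3*-2.9461 = -17.6768, grad_y = 2*4*-2.3387 = -18.7095
  x_4 = -2.9461 - 0.02*-17.6768 = -2.5926
  y_4 = -2.3387 - 0.02*-18.7095 = -1.9645
Step 5: grad_x = 2*3*-2.5926 = -15.5556, grad_y = 2*4*-1.9645 = -15.716
  x_5 = -2.5926 - 0.02*-15.5556 = -2.2815
  y_5 = -1.9645 - 0.02*-15.716 = -1.6502
f(-2.2815, -1.6502) = 3*(-2.2815)^2 + 4*(-1.6502)^2 = 26.508


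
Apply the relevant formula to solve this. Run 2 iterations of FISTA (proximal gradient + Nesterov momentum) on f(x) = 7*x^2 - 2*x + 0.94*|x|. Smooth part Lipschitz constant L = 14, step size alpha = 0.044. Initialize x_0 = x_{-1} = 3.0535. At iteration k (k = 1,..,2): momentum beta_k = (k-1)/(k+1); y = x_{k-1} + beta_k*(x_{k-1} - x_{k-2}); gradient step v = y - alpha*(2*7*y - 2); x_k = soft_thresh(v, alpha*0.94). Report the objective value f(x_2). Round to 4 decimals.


FISTA on f(x) = 7*x^2 - 2*x + 0.94*|x|
L = 14, alpha = 0.044
Iteration 1: beta = 0.0, y = 3.0535 + 0.0*(3.0535 - 3.0535) = 3.0535
  grad(y) = 40.749, v = y - alpha*grad = 1.2605
  prox(v) = soft_thresh(1.2605, 0.0414) = 1.2192
Iteration 2: beta = 0.3333, y = 1.2192 + 0.3333*(1.2192 - 3.0535) = 0.6077
  grad(y) = 6.5084, v = y - alpha*grad = 0.3214
  prox(v) = soft_thresh(0.3214, 0.0414) = 0.28
f(x_2) = 7*0.28^2 - 2*0.28 + 0.94*|0.28| = 0.252


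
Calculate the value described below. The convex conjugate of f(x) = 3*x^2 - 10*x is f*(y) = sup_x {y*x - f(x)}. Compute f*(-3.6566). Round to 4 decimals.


f*(y) = sup_x {y*x - a*x^2 - b*x} = sup_x {(y-b)*x - a*x^2}
FOC: (y - b) - 2a*x = 0 => x* = (y - b)/(2a)
x* = (-3.6566 + 10)/(2*3) = 1.0572
f*(-3.6566) = (y-b)^2/(4a) = (-3.6566 + 10)^2/(4*3)
= 40.2387/12 = 3.3532
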